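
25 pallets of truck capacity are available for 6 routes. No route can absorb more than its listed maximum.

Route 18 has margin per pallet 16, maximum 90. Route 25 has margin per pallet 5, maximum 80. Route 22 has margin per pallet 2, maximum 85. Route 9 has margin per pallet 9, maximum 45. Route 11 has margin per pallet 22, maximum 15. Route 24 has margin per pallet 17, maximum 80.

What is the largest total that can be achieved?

500

Highest margin per pallet first: Route 11 22 > Route 24 17 > Route 18 16 > Route 9 9 > Route 25 5 > Route 22 2.
Give Route 11 15 to hit its cap of 15 ; 10 left.
Route 24: +10 (room for 80) → 10. Pool exhausted.
Total = 22×15 + 17×10 = 500.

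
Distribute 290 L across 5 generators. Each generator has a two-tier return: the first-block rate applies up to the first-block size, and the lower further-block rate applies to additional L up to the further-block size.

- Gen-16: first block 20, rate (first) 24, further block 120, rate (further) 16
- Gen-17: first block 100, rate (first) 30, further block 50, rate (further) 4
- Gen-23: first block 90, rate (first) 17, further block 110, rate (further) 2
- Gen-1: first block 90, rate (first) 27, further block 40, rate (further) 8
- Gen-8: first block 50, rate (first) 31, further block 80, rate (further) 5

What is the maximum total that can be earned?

Order all 10 blocks by rate: Gen-8/tier1 31 > Gen-17/tier1 30 > Gen-1/tier1 27 > Gen-16/tier1 24 > Gen-23/tier1 17 > Gen-16/tier2 16 > Gen-1/tier2 8 > Gen-8/tier2 5 > Gen-17/tier2 4 > Gen-23/tier2 2.
Gen-8/tier1 (31): +50 — 240 left.
Fill Gen-17 tier1 block (100 at 30) — 140 left.
Gen-1/tier1 (27): +90 — 50 left.
Fill Gen-16 tier1 block (20 at 24) — 30 left.
30 remain; put them into Gen-23 tier1 at 17.
Total = 31×50 + 30×100 + 27×90 + 24×20 + 17×30 = 7970.

7970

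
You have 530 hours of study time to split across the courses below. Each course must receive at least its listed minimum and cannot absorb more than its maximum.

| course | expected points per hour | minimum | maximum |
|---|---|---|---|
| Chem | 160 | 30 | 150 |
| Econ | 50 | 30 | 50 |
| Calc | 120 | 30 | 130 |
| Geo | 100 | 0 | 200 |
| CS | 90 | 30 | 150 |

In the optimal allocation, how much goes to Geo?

190

Meeting every minimum uses 30+30+30+0+30 = 120 hours, leaving 410.
Highest expected points per hour first: Chem 160 > Calc 120 > Geo 100 > CS 90 > Econ 50.
Chem: +120 to 150 (cap) ; 290 left.
Calc: +100 to 130 (cap) ; 190 left.
Geo: +190 (room for 200) → 190. Pool exhausted.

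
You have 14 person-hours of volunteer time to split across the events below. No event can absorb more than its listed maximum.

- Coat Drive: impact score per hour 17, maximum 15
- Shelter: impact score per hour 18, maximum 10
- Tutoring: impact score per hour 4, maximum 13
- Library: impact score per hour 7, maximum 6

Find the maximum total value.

248

Order the events by impact score per hour: Shelter 18 > Coat Drive 17 > Library 7 > Tutoring 4.
Give Shelter 10 to hit its cap of 10 — 4 left.
Coat Drive: +4 (room for 15) → 4. Pool exhausted.
Total = 17×4 + 18×10 = 248.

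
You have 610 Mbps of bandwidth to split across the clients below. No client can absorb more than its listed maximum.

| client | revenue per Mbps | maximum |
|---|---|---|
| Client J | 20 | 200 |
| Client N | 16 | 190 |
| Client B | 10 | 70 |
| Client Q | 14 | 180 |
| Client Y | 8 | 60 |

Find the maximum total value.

9960

Highest revenue per Mbps first: Client J 20 > Client N 16 > Client Q 14 > Client B 10 > Client Y 8.
Client J takes 200 to reach its cap of 200 ; 410 left.
Client N takes 190 to reach its cap of 190 ; 220 left.
Client Q takes 180 to reach its cap of 180 ; 40 left.
Client B: +40 (room for 70) → 40. Pool exhausted.
Total = 20×200 + 16×190 + 10×40 + 14×180 = 9960.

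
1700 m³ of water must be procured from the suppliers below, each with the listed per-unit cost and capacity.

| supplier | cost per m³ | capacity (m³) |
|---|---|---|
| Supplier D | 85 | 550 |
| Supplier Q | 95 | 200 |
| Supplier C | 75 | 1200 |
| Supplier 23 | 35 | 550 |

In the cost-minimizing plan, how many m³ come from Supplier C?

1150

Use suppliers in increasing cost order.
Supplier 23 at 35: take all 550 m³ — 1150 still needed.
Supplier C at 75: take 1150 of its 1200 — requirement met.
Supplier D, Supplier Q: unused.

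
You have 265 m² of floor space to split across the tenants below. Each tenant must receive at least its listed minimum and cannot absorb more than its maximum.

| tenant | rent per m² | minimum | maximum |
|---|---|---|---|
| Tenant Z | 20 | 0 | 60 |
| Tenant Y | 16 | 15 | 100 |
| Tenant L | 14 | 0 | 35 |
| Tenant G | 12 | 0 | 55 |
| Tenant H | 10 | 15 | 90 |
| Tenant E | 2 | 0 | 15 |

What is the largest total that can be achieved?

4100

Meeting every minimum uses 0+15+0+0+15+0 = 30 m², leaving 235.
Rank by rent per m²: Tenant Z 20 > Tenant Y 16 > Tenant L 14 > Tenant G 12 > Tenant H 10 > Tenant E 2.
Give Tenant Z 60 more to hit its cap of 60 — 175 left.
Tenant Y takes 85 more to reach its cap of 100 — 90 left.
Tenant L: +35 to 35 (cap) — 55 left.
Tenant G: +55 to 55 (cap) — 0 left.
Total = 20×60 + 16×100 + 14×35 + 12×55 + 10×15 = 4100.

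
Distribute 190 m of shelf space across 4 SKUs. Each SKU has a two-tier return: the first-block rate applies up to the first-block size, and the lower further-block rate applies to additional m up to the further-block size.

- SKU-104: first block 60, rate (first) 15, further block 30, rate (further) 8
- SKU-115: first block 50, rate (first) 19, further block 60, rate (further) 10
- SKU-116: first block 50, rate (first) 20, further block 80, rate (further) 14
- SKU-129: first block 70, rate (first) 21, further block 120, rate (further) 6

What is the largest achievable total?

Rank every tier by rate: SKU-129/tier1 21 > SKU-116/tier1 20 > SKU-115/tier1 19 > SKU-104/tier1 15 > SKU-116/tier2 14 > SKU-115/tier2 10 > SKU-104/tier2 8 > SKU-129/tier2 6.
Fill SKU-129 tier1 block (70 at 21) — 120 left.
SKU-116/tier1 (20): +50 — 70 left.
SKU-115 tier1 at 19: fill all 50 — 20 left.
20 remain; put them into SKU-104 tier1 at 15.
Total = 21×70 + 20×50 + 19×50 + 15×20 = 3720.

3720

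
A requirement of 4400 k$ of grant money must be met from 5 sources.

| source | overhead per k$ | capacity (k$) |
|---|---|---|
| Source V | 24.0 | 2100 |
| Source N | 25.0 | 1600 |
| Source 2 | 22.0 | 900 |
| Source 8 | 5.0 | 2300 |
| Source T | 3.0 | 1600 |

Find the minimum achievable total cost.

Cheapest first:
Take 1600 from Source T at 3.0 → need 2800 more.
Take 2300 from Source 8 at 5.0 → need 500 more.
Take 500 from Source 2 at 22.0 to finish.
Source V, Source N: unused.
Cost = 1600×3.0 + 2300×5.0 + 500×22.0 = 27300.

27300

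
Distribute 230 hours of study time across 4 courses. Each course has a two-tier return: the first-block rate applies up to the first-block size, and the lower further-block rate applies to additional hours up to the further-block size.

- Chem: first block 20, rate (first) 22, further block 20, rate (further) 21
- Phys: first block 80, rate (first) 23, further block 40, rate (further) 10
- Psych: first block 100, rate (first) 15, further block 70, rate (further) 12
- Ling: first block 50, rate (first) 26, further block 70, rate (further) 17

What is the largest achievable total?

Rank every tier by rate: Ling/tier1 26 > Phys/tier1 23 > Chem/tier1 22 > Chem/tier2 21 > Ling/tier2 17 > Psych/tier1 15 > Psych/tier2 12 > Phys/tier2 10.
Ling/tier1 (26): +50 — 180 left.
Phys/tier1 (23): +80 — 100 left.
Chem tier1 at 22: fill all 20 — 80 left.
Chem/tier2 (21): +20 — 60 left.
Ling/tier2: +60 of 70 at 17; pool empty.
Total = 26×50 + 23×80 + 22×20 + 21×20 + 17×60 = 5020.

5020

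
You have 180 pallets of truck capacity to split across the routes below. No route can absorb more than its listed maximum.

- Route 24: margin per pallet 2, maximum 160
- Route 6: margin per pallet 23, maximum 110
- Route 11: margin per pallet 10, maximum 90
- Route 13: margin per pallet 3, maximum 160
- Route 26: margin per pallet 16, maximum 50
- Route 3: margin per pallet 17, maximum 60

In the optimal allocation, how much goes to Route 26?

Highest margin per pallet first: Route 6 23 > Route 3 17 > Route 26 16 > Route 11 10 > Route 13 3 > Route 24 2.
Give Route 6 110 to hit its cap of 110 — 70 left.
Route 3: +60 to 60 (cap) — 10 left.
Route 26: +10 (room for 50) → 10. Pool exhausted.

10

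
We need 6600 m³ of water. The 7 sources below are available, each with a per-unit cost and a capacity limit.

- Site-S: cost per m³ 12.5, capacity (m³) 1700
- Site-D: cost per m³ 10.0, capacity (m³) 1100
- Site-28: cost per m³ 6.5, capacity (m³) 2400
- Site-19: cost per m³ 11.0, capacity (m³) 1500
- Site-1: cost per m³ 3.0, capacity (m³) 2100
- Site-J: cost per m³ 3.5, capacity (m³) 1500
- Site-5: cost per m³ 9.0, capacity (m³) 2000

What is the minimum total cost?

Fill from the cheapest source first.
Take 2100 from Site-1 at 3.0 — need 4500 more.
Site-J (3.5): use full 1500 — 3000 m³ to go.
Site-28 (6.5): use full 2400 — 600 m³ to go.
Site-5 (9.0): take the remaining 600 — done.
Site-D, Site-19, Site-S: unused.
Cost = 2100×3.0 + 1500×3.5 + 2400×6.5 + 600×9.0 = 32550.

32550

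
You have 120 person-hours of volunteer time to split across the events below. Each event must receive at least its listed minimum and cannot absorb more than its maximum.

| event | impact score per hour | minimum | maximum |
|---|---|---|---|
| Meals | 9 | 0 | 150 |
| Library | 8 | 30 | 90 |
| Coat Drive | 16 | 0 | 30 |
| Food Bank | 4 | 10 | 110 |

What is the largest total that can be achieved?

Meeting every minimum uses 0+30+0+10 = 40 person-hours, leaving 80.
Order the events by impact score per hour: Coat Drive 16 > Meals 9 > Library 8 > Food Bank 4.
Coat Drive takes 30 more to reach its cap of 30 → 50 left.
Only 50 left; Meals takes them to reach 50.
Total = 9×50 + 8×30 + 16×30 + 4×10 = 1210.

1210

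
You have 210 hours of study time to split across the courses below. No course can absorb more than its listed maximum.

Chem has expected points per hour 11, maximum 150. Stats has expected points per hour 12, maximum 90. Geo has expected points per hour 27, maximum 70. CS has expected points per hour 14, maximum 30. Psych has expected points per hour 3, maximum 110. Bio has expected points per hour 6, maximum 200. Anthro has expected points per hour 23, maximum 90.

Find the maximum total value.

4620

Order the courses by expected points per hour: Geo 27 > Anthro 23 > CS 14 > Stats 12 > Chem 11 > Bio 6 > Psych 3.
Geo: +70 to 70 (cap) → 140 left.
Anthro: +90 to 90 (cap) → 50 left.
CS: +30 to 30 (cap) → 20 left.
Stats: +20 (room for 90) → 20. Pool exhausted.
Total = 12×20 + 27×70 + 14×30 + 23×90 = 4620.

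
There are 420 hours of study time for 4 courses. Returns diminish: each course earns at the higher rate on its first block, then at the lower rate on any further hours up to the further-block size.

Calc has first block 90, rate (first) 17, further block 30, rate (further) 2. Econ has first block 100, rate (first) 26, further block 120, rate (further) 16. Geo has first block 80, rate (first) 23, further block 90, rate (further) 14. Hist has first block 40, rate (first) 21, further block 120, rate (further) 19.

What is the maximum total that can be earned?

Order all 8 blocks by rate: Econ/first 26 > Geo/first 23 > Hist/first 21 > Hist/second 19 > Calc/first 17 > Econ/second 16 > Geo/second 14 > Calc/second 2.
Fill Econ first block (100 at 26) → 320 left.
Geo first at 23: fill all 80 → 240 left.
Fill Hist first block (40 at 21) → 200 left.
Hist second at 19: fill all 120 → 80 left.
Calc first at 17: only 80 left, fill 80.
Total = 26×100 + 23×80 + 21×40 + 19×120 + 17×80 = 8920.

8920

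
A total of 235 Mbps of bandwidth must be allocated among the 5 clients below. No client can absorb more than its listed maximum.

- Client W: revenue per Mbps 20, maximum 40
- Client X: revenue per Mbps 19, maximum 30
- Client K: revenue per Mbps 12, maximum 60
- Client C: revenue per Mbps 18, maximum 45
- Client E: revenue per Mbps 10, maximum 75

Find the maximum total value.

3500

Order the clients by revenue per Mbps: Client W 20 > Client X 19 > Client C 18 > Client K 12 > Client E 10.
Give Client W 40 to hit its cap of 40 ; 195 left.
Client X takes 30 to reach its cap of 30 ; 165 left.
Give Client C 45 to hit its cap of 45 ; 120 left.
Client K: +60 to 60 (cap) ; 60 left.
Client E: +60 (room for 75) → 60. Pool exhausted.
Total = 20×40 + 19×30 + 12×60 + 18×45 + 10×60 = 3500.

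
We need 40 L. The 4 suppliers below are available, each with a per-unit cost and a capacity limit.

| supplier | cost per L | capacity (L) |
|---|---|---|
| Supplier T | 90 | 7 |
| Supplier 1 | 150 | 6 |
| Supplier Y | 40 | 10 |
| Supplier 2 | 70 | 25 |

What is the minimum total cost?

Use suppliers in increasing cost order.
Supplier Y (40): use full 10 — 30 L to go.
Supplier 2 at 70: take all 25 L — 5 still needed.
Supplier T (90): take the remaining 5 — done.
Supplier 1: unused.
Cost = 10×40 + 25×70 + 5×90 = 2600.

2600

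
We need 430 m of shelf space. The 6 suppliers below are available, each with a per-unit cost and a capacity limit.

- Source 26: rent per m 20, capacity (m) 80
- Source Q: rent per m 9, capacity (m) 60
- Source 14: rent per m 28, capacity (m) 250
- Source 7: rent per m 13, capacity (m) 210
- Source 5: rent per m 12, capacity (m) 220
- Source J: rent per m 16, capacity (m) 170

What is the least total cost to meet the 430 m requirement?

5130

Use suppliers in increasing cost order.
Source Q at 9: take all 60 m → 370 still needed.
Source 5 (12): use full 220 → 150 m to go.
Source 7 (13): take the remaining 150 → done.
Source J, Source 26, Source 14: unused.
Cost = 60×9 + 220×12 + 150×13 = 5130.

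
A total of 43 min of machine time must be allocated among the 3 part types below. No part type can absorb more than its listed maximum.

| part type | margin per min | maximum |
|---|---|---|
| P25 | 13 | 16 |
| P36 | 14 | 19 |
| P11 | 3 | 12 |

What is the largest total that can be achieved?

Rank by margin per min: P36 14 > P25 13 > P11 3.
P36: +19 to 19 (cap) → 24 left.
Give P25 16 to hit its cap of 16 → 8 left.
P11: +8 (room for 12) → 8. Pool exhausted.
Total = 13×16 + 14×19 + 3×8 = 498.

498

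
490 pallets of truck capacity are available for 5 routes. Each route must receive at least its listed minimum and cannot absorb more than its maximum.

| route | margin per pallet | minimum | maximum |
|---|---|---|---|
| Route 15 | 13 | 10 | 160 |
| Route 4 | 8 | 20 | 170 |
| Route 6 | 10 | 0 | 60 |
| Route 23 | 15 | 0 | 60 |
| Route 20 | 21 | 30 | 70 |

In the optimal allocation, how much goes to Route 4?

Meeting every minimum uses 10+20+0+0+30 = 60 pallets, leaving 430.
Order the routes by margin per pallet: Route 20 21 > Route 23 15 > Route 15 13 > Route 6 10 > Route 4 8.
Route 20 takes 40 more to reach its cap of 70 → 390 left.
Give Route 23 60 more to hit its cap of 60 → 330 left.
Route 15 takes 150 more to reach its cap of 160 → 180 left.
Route 6 takes 60 more to reach its cap of 60 → 120 left.
Only 120 left; Route 4 takes them to reach 140.

140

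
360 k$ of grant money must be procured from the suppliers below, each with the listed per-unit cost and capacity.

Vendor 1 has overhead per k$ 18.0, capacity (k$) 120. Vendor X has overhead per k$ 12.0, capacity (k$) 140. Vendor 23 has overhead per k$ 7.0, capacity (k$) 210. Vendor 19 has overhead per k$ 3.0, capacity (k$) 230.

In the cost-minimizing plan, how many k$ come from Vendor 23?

130

Fill from the cheapest supplier first.
Vendor 19 at 3.0: take all 230 k$ — 130 still needed.
Vendor 23 (7.0): take the remaining 130 — done.
Vendor X, Vendor 1: unused.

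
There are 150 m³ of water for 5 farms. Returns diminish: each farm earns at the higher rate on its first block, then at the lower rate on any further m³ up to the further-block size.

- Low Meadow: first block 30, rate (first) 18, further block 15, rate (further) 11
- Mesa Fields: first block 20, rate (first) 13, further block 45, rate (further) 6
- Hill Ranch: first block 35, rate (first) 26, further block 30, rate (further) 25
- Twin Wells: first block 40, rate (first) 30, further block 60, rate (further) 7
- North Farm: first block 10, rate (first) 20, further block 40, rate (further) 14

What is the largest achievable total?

Treat each block as its own option and order by rate: Twin Wells/first 30 > Hill Ranch/first 26 > Hill Ranch/second 25 > North Farm/first 20 > Low Meadow/first 18 > North Farm/second 14 > Mesa Fields/first 13 > Low Meadow/second 11 > Twin Wells/second 7 > Mesa Fields/second 6.
Twin Wells/first (30): +40 — 110 left.
Hill Ranch first at 26: fill all 35 — 75 left.
Hill Ranch second at 25: fill all 30 — 45 left.
North Farm/first (20): +10 — 35 left.
Fill Low Meadow first block (30 at 18) — 5 left.
5 remain; put them into North Farm second at 14.
Total = 30×40 + 26×35 + 25×30 + 20×10 + 18×30 + 14×5 = 3670.

3670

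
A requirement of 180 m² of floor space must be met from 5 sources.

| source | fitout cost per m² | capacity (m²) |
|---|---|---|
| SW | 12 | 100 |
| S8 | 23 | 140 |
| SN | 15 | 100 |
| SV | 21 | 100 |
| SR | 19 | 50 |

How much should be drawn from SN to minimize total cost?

80

Fill from the cheapest source first.
Take 100 from SW at 12 → need 80 more.
Take 80 from SN at 15 to finish.
SR, SV, S8: unused.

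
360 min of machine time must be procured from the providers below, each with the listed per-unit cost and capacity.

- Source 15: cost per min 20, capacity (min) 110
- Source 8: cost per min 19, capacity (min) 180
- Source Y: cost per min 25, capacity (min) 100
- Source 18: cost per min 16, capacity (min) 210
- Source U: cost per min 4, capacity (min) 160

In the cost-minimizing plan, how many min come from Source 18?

Fill from the cheapest provider first.
Take 160 from Source U at 4 — need 200 more.
Source 18 (16): take the remaining 200 — done.
Source 8, Source 15, Source Y: unused.

200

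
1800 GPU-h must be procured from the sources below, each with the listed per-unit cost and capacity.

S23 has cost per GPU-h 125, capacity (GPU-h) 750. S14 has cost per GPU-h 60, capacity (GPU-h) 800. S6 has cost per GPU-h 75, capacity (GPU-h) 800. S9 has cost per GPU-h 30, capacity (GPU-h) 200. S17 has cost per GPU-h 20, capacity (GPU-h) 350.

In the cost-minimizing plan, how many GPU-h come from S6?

450

Use sources in increasing cost order.
Take 350 from S17 at 20 — need 1450 more.
S9 at 30: take all 200 GPU-h — 1250 still needed.
S14 (60): use full 800 — 450 GPU-h to go.
Take 450 from S6 at 75 to finish.
S23: unused.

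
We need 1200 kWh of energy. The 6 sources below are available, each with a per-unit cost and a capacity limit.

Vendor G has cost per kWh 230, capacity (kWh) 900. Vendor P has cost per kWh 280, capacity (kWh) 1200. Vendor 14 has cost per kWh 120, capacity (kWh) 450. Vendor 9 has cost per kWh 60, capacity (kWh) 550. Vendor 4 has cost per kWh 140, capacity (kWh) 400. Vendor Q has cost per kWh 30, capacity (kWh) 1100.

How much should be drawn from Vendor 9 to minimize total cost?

100

Use sources in increasing cost order.
Take 1100 from Vendor Q at 30 → need 100 more.
Take 100 from Vendor 9 at 60 to finish.
Vendor 14, Vendor 4, Vendor G, Vendor P: unused.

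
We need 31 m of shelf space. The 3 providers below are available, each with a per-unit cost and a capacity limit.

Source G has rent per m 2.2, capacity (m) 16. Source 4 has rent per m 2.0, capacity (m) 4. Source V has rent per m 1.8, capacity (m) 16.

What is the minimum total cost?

61

Fill from the cheapest provider first.
Source V at 1.8: take all 16 m → 15 still needed.
Source 4 at 2.0: take all 4 m → 11 still needed.
Source G (2.2): take the remaining 11 → done.
Cost = 16×1.8 + 4×2.0 + 11×2.2 = 61.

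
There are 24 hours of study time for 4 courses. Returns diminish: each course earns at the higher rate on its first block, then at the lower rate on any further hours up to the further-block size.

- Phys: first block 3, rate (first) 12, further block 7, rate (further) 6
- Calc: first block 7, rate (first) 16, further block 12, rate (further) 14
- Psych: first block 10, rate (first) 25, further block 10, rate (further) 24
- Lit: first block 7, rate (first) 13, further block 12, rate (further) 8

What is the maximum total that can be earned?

Order all 8 blocks by rate: Psych/T1 25 > Psych/T2 24 > Calc/T1 16 > Calc/T2 14 > Lit/T1 13 > Phys/T1 12 > Lit/T2 8 > Phys/T2 6.
Psych/T1 (25): +10 ; 14 left.
Psych T2 at 24: fill all 10 ; 4 left.
Calc/T1: +4 of 7 at 16; pool empty.
Total = 25×10 + 24×10 + 16×4 = 554.

554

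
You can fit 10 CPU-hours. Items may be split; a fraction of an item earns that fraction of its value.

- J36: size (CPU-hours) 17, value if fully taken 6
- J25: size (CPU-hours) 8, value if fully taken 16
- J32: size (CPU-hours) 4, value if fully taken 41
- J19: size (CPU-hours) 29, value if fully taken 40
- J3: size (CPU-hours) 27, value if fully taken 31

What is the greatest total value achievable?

Best value per unit of size first: J32 41/4≈10.2, J25 16/8≈2, J19 40/29≈1.38, J3 31/27≈1.15, J36 6/17≈0.353.
Take all of J32 (4 CPU-hours, value 41) ; 6 CPU-hours left.
Only 6 CPU-hours remain; take 6/8 of J25 for value 16×6/8 = 12.
Total value = 53.

53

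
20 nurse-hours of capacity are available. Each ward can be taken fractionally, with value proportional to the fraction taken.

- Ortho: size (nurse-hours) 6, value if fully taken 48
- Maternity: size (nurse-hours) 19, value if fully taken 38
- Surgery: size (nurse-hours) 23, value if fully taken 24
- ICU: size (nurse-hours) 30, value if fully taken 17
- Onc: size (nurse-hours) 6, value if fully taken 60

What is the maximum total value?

124

Rank by value-to-size ratio: Onc 60/6≈10, Ortho 48/6≈8, Maternity 38/19≈2, Surgery 24/23≈1.04, ICU 17/30≈0.567.
All 6 nurse-hours of Onc fit (value 60) — 14 remain.
All 6 nurse-hours of Ortho fit (value 48) — 8 remain.
Only 8 nurse-hours remain; take 8/19 of Maternity for value 38×8/19 = 16.
Total value = 124.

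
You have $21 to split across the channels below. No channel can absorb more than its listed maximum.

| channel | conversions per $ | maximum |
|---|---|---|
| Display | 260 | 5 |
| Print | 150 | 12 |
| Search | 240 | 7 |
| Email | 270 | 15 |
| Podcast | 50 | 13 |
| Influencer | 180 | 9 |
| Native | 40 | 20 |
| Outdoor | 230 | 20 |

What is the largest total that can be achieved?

5590

Order the channels by conversions per $: Email 270 > Display 260 > Search 240 > Outdoor 230 > Influencer 180 > Print 150 > Podcast 50 > Native 40.
Give Email 15 to hit its cap of 15 → 6 left.
Give Display 5 to hit its cap of 5 → 1 left.
Search has room for 7 but only 1 remain, so it gets 1.
Total = 260×5 + 240×1 + 270×15 = 5590.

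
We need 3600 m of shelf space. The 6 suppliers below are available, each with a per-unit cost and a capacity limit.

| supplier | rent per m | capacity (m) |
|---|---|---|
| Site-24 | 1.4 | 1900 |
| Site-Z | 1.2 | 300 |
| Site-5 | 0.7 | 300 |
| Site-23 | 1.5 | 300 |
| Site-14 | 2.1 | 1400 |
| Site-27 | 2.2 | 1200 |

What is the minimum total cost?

Cheapest first:
Take 300 from Site-5 at 0.7 → need 3300 more.
Site-Z at 1.2: take all 300 m → 3000 still needed.
Site-24 at 1.4: take all 1900 m → 1100 still needed.
Site-23 at 1.5: take all 300 m → 800 still needed.
Site-14 (2.1): take the remaining 800 → done.
Site-27: unused.
Cost = 300×0.7 + 300×1.2 + 1900×1.4 + 300×1.5 + 800×2.1 = 5360.

5360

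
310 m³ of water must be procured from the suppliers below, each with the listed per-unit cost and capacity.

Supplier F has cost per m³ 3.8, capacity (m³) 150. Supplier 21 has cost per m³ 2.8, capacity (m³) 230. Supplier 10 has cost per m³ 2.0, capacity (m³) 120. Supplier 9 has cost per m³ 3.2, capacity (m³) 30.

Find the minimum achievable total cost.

Use suppliers in increasing cost order.
Take 120 from Supplier 10 at 2.0 ; need 190 more.
Supplier 21 (2.8): take the remaining 190 ; done.
Supplier 9, Supplier F: unused.
Cost = 120×2.0 + 190×2.8 = 772.

772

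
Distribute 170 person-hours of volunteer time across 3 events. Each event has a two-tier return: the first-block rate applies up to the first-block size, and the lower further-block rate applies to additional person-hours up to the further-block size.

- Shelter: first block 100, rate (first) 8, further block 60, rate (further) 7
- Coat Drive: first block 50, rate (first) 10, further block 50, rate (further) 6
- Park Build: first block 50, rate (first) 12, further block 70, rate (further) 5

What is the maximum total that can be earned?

1660

Order all 6 blocks by rate: Park Build/first 12 > Coat Drive/first 10 > Shelter/first 8 > Shelter/second 7 > Coat Drive/second 6 > Park Build/second 5.
Fill Park Build first block (50 at 12) → 120 left.
Fill Coat Drive first block (50 at 10) → 70 left.
Shelter/first: +70 of 100 at 8; pool empty.
Total = 12×50 + 10×50 + 8×70 = 1660.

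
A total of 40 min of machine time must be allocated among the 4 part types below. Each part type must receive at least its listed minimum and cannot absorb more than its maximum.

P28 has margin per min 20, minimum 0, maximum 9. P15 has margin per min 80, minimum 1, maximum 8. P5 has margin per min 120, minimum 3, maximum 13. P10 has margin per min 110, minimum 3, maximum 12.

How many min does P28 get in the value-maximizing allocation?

Meeting every minimum uses 0+1+3+3 = 7 min, leaving 33.
Highest margin per min first: P5 120 > P10 110 > P15 80 > P28 20.
P5: +10 to 13 (cap) → 23 left.
P10: +9 to 12 (cap) → 14 left.
P15: +7 to 8 (cap) → 7 left.
Only 7 left; P28 takes them to reach 7.

7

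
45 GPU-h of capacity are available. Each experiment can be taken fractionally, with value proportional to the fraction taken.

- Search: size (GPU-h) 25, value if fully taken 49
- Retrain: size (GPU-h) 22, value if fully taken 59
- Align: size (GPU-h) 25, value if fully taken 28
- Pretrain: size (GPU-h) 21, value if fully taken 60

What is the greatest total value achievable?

122.92

Best value per unit of size first: Pretrain 60/21≈2.86, Retrain 59/22≈2.68, Search 49/25≈1.96, Align 28/25≈1.12.
Pretrain: take in full, 21 GPU-h for value 60 — 24 left.
All 22 GPU-h of Retrain fit (value 59) — 2 remain.
2 GPU-h left: a 2/25 share of Search gives 49×2/25 = 3.92.
Total value = 122.92.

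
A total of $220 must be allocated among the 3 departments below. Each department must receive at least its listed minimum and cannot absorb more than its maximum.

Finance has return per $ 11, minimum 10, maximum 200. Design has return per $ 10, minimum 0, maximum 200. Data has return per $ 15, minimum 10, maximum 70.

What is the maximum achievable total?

2700

Meeting every minimum uses 10+0+10 = 20 $, leaving 200.
Rank by return per $: Data 15 > Finance 11 > Design 10.
Data takes 60 more to reach its cap of 70 — 140 left.
Finance has room for 190 more but only 140 remain, so it gets 150.
Total = 11×150 + 15×70 = 2700.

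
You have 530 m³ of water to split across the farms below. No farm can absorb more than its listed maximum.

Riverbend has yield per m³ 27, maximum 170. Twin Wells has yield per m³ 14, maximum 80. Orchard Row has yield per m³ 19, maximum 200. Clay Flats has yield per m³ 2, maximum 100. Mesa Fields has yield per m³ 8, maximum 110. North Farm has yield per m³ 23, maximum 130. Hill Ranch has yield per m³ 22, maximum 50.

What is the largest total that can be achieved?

12100

Highest yield per m³ first: Riverbend 27 > North Farm 23 > Hill Ranch 22 > Orchard Row 19 > Twin Wells 14 > Mesa Fields 8 > Clay Flats 2.
Give Riverbend 170 to hit its cap of 170 → 360 left.
North Farm: +130 to 130 (cap) → 230 left.
Hill Ranch takes 50 to reach its cap of 50 → 180 left.
Only 180 left; Orchard Row takes them to reach 180.
Total = 27×170 + 19×180 + 23×130 + 22×50 = 12100.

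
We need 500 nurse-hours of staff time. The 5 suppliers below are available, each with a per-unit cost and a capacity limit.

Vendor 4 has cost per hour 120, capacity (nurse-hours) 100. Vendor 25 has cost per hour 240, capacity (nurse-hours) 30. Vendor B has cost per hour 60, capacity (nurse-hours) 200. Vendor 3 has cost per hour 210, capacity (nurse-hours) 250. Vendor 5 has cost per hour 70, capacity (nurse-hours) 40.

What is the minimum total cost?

Use suppliers in increasing cost order.
Take 200 from Vendor B at 60 → need 300 more.
Vendor 5 (70): use full 40 → 260 nurse-hours to go.
Vendor 4 (120): use full 100 → 160 nurse-hours to go.
Take 160 from Vendor 3 at 210 to finish.
Vendor 25: unused.
Cost = 200×60 + 40×70 + 100×120 + 160×210 = 60400.

60400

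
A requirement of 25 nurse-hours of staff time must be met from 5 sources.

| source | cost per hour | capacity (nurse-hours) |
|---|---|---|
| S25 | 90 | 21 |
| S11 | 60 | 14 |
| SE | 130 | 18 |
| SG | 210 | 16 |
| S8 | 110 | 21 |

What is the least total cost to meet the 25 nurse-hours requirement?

1830

Cheapest first:
S11 at 60: take all 14 nurse-hours ; 11 still needed.
S25 (90): take the remaining 11 ; done.
S8, SE, SG: unused.
Cost = 14×60 + 11×90 = 1830.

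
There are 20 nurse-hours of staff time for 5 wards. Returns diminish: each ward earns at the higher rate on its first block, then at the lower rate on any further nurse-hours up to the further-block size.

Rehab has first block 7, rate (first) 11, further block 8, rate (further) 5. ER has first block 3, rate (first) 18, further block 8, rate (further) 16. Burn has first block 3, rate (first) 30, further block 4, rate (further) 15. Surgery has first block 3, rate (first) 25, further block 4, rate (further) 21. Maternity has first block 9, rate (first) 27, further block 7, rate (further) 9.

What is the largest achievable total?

510

Order all 10 blocks by rate: Burn/first 30 > Maternity/first 27 > Surgery/first 25 > Surgery/second 21 > ER/first 18 > ER/second 16 > Burn/second 15 > Rehab/first 11 > Maternity/second 9 > Rehab/second 5.
Fill Burn first block (3 at 30) → 17 left.
Maternity/first (27): +9 → 8 left.
Surgery/first (25): +3 → 5 left.
Surgery/second (21): +4 → 1 left.
ER/first: +1 of 3 at 18; pool empty.
Total = 30×3 + 27×9 + 25×3 + 21×4 + 18×1 = 510.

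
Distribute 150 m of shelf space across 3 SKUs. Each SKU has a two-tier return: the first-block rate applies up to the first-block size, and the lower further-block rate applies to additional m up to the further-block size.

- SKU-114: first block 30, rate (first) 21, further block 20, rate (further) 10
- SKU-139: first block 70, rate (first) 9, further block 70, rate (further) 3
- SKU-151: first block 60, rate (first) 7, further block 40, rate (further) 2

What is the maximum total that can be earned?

1670

Rank every tier by rate: SKU-114/first 21 > SKU-114/second 10 > SKU-139/first 9 > SKU-151/first 7 > SKU-139/second 3 > SKU-151/second 2.
SKU-114 first at 21: fill all 30 ; 120 left.
SKU-114 second at 10: fill all 20 ; 100 left.
Fill SKU-139 first block (70 at 9) ; 30 left.
SKU-151 first at 7: only 30 left, fill 30.
Total = 21×30 + 10×20 + 9×70 + 7×30 = 1670.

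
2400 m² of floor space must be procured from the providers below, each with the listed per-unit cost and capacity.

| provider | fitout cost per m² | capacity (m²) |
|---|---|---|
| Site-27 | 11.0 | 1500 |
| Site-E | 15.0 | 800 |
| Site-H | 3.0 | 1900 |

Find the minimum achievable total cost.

Fill from the cheapest provider first.
Site-H (3.0): use full 1900 → 500 m² to go.
Take 500 from Site-27 at 11.0 to finish.
Site-E: unused.
Cost = 1900×3.0 + 500×11.0 = 11200.

11200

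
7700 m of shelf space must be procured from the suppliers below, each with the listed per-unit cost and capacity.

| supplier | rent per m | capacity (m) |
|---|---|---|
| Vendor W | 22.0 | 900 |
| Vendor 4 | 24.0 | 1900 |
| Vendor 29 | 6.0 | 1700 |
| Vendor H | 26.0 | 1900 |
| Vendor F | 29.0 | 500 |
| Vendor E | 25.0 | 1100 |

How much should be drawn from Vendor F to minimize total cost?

200

Cheapest first:
Vendor 29 (6.0): use full 1700 — 6000 m to go.
Take 900 from Vendor W at 22.0 — need 5100 more.
Vendor 4 (24.0): use full 1900 — 3200 m to go.
Take 1100 from Vendor E at 25.0 — need 2100 more.
Vendor H (26.0): use full 1900 — 200 m to go.
Vendor F (29.0): take the remaining 200 — done.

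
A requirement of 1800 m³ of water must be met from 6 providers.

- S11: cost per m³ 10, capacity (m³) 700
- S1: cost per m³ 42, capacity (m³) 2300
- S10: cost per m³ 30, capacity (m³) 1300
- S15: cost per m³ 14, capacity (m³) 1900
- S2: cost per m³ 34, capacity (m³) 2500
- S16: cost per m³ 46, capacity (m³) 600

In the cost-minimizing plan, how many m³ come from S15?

1100

Use providers in increasing cost order.
Take 700 from S11 at 10 ; need 1100 more.
S15 (14): take the remaining 1100 ; done.
S10, S2, S1, S16: unused.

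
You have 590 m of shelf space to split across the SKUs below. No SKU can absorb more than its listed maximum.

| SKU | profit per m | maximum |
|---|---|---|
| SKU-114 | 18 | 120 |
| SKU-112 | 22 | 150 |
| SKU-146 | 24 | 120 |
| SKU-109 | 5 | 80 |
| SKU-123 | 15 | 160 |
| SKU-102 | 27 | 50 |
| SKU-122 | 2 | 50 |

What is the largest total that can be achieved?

Highest profit per m first: SKU-102 27 > SKU-146 24 > SKU-112 22 > SKU-114 18 > SKU-123 15 > SKU-109 5 > SKU-122 2.
SKU-102: +50 to 50 (cap) — 540 left.
Give SKU-146 120 to hit its cap of 120 — 420 left.
SKU-112 takes 150 to reach its cap of 150 — 270 left.
SKU-114 takes 120 to reach its cap of 120 — 150 left.
SKU-123: +150 (room for 160) → 150. Pool exhausted.
Total = 18×120 + 22×150 + 24×120 + 15×150 + 27×50 = 11940.

11940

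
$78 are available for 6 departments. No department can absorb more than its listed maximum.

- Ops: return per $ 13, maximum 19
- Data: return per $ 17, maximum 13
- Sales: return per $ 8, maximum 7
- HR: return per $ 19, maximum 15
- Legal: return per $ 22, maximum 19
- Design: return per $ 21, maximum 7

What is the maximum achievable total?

Highest return per $ first: Legal 22 > Design 21 > HR 19 > Data 17 > Ops 13 > Sales 8.
Give Legal 19 to hit its cap of 19 ; 59 left.
Design: +7 to 7 (cap) ; 52 left.
HR takes 15 to reach its cap of 15 ; 37 left.
Data: +13 to 13 (cap) ; 24 left.
Ops takes 19 to reach its cap of 19 ; 5 left.
Sales has room for 7 but only 5 remain, so it gets 5.
Total = 13×19 + 17×13 + 8×5 + 19×15 + 22×19 + 21×7 = 1358.

1358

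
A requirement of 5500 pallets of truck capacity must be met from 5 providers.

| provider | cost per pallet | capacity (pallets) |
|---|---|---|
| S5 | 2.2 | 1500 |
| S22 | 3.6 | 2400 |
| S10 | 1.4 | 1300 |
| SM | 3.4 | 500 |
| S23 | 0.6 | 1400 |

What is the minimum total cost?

Cheapest first:
S23 at 0.6: take all 1400 pallets → 4100 still needed.
Take 1300 from S10 at 1.4 → need 2800 more.
S5 (2.2): use full 1500 → 1300 pallets to go.
SM (3.4): use full 500 → 800 pallets to go.
Take 800 from S22 at 3.6 to finish.
Cost = 1400×0.6 + 1300×1.4 + 1500×2.2 + 500×3.4 + 800×3.6 = 10540.

10540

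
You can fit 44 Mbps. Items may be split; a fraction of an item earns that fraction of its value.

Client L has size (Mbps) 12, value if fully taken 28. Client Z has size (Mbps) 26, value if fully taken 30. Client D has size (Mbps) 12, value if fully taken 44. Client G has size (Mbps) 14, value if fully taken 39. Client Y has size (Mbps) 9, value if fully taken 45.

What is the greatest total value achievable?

149

Best value per unit of size first: Client Y 45/9≈5, Client D 44/12≈3.67, Client G 39/14≈2.79, Client L 28/12≈2.33, Client Z 30/26≈1.15.
All 9 Mbps of Client Y fit (value 45) — 35 remain.
Client D: take in full, 12 Mbps for value 44 — 23 left.
Take all of Client G (14 Mbps, value 39) — 9 Mbps left.
Only 9 Mbps remain; take 9/12 of Client L for value 28×9/12 = 21.
Total value = 149.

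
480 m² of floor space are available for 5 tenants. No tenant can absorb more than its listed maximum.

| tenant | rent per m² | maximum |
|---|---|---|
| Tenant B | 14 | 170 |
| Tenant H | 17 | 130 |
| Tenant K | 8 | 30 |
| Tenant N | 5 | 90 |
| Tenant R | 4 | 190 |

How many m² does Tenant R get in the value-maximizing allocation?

Order the tenants by rent per m²: Tenant H 17 > Tenant B 14 > Tenant K 8 > Tenant N 5 > Tenant R 4.
Tenant H: +130 to 130 (cap) → 350 left.
Tenant B: +170 to 170 (cap) → 180 left.
Give Tenant K 30 to hit its cap of 30 → 150 left.
Tenant N: +90 to 90 (cap) → 60 left.
Tenant R has room for 190 but only 60 remain, so it gets 60.

60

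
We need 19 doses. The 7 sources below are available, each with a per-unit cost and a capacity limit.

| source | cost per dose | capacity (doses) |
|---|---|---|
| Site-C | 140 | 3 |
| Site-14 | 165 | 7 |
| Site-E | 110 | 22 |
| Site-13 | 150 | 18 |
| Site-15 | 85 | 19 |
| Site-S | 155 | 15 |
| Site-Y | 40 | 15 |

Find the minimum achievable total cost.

940

Cheapest first:
Site-Y (40): use full 15 — 4 doses to go.
Site-15 at 85: take 4 of its 19 — requirement met.
Site-E, Site-C, Site-13, Site-S, Site-14: unused.
Cost = 15×40 + 4×85 = 940.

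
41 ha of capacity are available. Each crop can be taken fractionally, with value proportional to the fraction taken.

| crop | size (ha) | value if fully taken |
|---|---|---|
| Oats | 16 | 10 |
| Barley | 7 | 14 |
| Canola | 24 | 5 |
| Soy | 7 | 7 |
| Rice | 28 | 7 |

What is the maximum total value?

Sort by value density: Barley 14/7≈2, Soy 7/7≈1, Oats 10/16≈0.625, Rice 7/28≈0.25, Canola 5/24≈0.208.
Barley: take in full, 7 ha for value 14 — 34 left.
Soy: take in full, 7 ha for value 7 — 27 left.
Take all of Oats (16 ha, value 10) — 11 ha left.
Only 11 ha remain; take 11/28 of Rice for value 7×11/28 = 2.75.
Total value = 33.75.

33.75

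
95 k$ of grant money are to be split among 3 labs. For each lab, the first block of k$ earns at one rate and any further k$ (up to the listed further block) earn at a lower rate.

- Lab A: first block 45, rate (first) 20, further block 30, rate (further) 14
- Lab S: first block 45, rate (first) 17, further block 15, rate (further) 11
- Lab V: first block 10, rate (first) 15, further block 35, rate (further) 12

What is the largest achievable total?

Rank every tier by rate: Lab A/tier1 20 > Lab S/tier1 17 > Lab V/tier1 15 > Lab A/tier2 14 > Lab V/tier2 12 > Lab S/tier2 11.
Lab A/tier1 (20): +45 — 50 left.
Fill Lab S tier1 block (45 at 17) — 5 left.
5 remain; put them into Lab V tier1 at 15.
Total = 20×45 + 17×45 + 15×5 = 1740.

1740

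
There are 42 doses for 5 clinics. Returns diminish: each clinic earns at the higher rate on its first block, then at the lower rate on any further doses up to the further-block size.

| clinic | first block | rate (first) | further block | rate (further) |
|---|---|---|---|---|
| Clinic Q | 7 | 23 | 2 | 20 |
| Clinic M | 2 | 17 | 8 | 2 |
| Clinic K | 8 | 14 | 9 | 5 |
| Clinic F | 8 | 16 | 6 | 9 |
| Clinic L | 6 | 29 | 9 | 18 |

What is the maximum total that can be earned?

811

Rank every tier by rate: Clinic L/first 29 > Clinic Q/first 23 > Clinic Q/second 20 > Clinic L/second 18 > Clinic M/first 17 > Clinic F/first 16 > Clinic K/first 14 > Clinic F/second 9 > Clinic K/second 5 > Clinic M/second 2.
Clinic L first at 29: fill all 6 — 36 left.
Clinic Q first at 23: fill all 7 — 29 left.
Fill Clinic Q second block (2 at 20) — 27 left.
Clinic L second at 18: fill all 9 — 18 left.
Clinic M first at 17: fill all 2 — 16 left.
Clinic F first at 16: fill all 8 — 8 left.
Clinic K/first (14): +8 — 0 left.
Total = 29×6 + 23×7 + 20×2 + 18×9 + 17×2 + 16×8 + 14×8 = 811.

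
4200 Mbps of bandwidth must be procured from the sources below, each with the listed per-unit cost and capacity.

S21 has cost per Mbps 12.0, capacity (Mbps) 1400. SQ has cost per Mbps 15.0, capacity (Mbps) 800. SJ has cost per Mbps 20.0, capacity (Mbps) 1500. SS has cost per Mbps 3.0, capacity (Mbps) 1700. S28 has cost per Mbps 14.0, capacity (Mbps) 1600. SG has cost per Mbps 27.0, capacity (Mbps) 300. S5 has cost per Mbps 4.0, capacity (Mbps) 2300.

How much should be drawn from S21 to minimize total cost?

Fill from the cheapest source first.
Take 1700 from SS at 3.0 — need 2500 more.
S5 at 4.0: take all 2300 Mbps — 200 still needed.
S21 (12.0): take the remaining 200 — done.
S28, SQ, SJ, SG: unused.

200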